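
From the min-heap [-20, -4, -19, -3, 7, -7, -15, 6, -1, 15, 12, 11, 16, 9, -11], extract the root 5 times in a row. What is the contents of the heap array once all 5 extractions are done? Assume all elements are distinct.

extract-min #1 returns -20:
  remove root -20; move last element -11 to root → [-11, -4, -19, -3, 7, -7, -15, 6, -1, 15, 12, 11, 16, 9]
  -11 vs smaller child -19 at index 2, swap → [-19, -4, -11, -3, 7, -7, -15, 6, -1, 15, 12, 11, 16, 9]
  -11 vs smaller child -15 at index 6, swap → [-19, -4, -15, -3, 7, -7, -11, 6, -1, 15, 12, 11, 16, 9]
extract-min #2 returns -19:
  remove root -19; move last element 9 to root → [9, -4, -15, -3, 7, -7, -11, 6, -1, 15, 12, 11, 16]
  9 vs smaller child -15 at index 2, swap → [-15, -4, 9, -3, 7, -7, -11, 6, -1, 15, 12, 11, 16]
  9 vs smaller child -11 at index 6, swap → [-15, -4, -11, -3, 7, -7, 9, 6, -1, 15, 12, 11, 16]
extract-min #3 returns -15:
  remove root -15; move last element 16 to root → [16, -4, -11, -3, 7, -7, 9, 6, -1, 15, 12, 11]
  16 vs smaller child -11 at index 2, swap → [-11, -4, 16, -3, 7, -7, 9, 6, -1, 15, 12, 11]
  16 vs smaller child -7 at index 5, swap → [-11, -4, -7, -3, 7, 16, 9, 6, -1, 15, 12, 11]
  16 vs only child 11 at index 11, swap → [-11, -4, -7, -3, 7, 11, 9, 6, -1, 15, 12, 16]
extract-min #4 returns -11:
  remove root -11; move last element 16 to root → [16, -4, -7, -3, 7, 11, 9, 6, -1, 15, 12]
  16 vs smaller child -7 at index 2, swap → [-7, -4, 16, -3, 7, 11, 9, 6, -1, 15, 12]
  16 vs smaller child 9 at index 6, swap → [-7, -4, 9, -3, 7, 11, 16, 6, -1, 15, 12]
extract-min #5 returns -7:
  remove root -7; move last element 12 to root → [12, -4, 9, -3, 7, 11, 16, 6, -1, 15]
  12 vs smaller child -4 at index 1, swap → [-4, 12, 9, -3, 7, 11, 16, 6, -1, 15]
  12 vs smaller child -3 at index 3, swap → [-4, -3, 9, 12, 7, 11, 16, 6, -1, 15]
  12 vs smaller child -1 at index 8, swap → [-4, -3, 9, -1, 7, 11, 16, 6, 12, 15]

[-4, -3, 9, -1, 7, 11, 16, 6, 12, 15]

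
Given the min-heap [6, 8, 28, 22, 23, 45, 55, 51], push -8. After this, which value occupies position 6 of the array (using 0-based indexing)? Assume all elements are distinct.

55

append -8 at index 8 → [6, 8, 28, 22, 23, 45, 55, 51, -8]
-8 < parent 22 at index 3, swap → [6, 8, 28, -8, 23, 45, 55, 51, 22]
-8 < parent 8 at index 1, swap → [6, -8, 28, 8, 23, 45, 55, 51, 22]
-8 < parent 6 at index 0, swap → [-8, 6, 28, 8, 23, 45, 55, 51, 22]
resulting array: [-8, 6, 28, 8, 23, 45, 55, 51, 22]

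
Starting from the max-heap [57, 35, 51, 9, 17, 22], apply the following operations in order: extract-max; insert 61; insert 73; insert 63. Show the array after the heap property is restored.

[73, 63, 61, 35, 17, 22, 51, 9]

extract-max → returns 57:
  remove root 57; move last element 22 to root → [22, 35, 51, 9, 17]
  22 vs larger child 51 at index 2, swap → [51, 35, 22, 9, 17]
insert 61:
  append 61 at index 5 → [51, 35, 22, 9, 17, 61]
  61 > parent 22 at index 2, swap → [51, 35, 61, 9, 17, 22]
  61 > parent 51 at index 0, swap → [61, 35, 51, 9, 17, 22]
insert 73:
  append 73 at index 6 → [61, 35, 51, 9, 17, 22, 73]
  73 > parent 51 at index 2, swap → [61, 35, 73, 9, 17, 22, 51]
  73 > parent 61 at index 0, swap → [73, 35, 61, 9, 17, 22, 51]
insert 63:
  append 63 at index 7 → [73, 35, 61, 9, 17, 22, 51, 63]
  63 > parent 9 at index 3, swap → [73, 35, 61, 63, 17, 22, 51, 9]
  63 > parent 35 at index 1, swap → [73, 63, 61, 35, 17, 22, 51, 9]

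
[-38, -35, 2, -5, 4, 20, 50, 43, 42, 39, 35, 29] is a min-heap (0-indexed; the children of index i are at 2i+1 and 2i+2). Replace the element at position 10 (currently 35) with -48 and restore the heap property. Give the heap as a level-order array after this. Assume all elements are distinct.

[-48, -38, 2, -5, -35, 20, 50, 43, 42, 39, 4, 29]

set index 10 from 35 to -48 → [-38, -35, 2, -5, 4, 20, 50, 43, 42, 39, -48, 29]
-48 < parent 4 at index 4, swap → [-38, -35, 2, -5, -48, 20, 50, 43, 42, 39, 4, 29]
-48 < parent -35 at index 1, swap → [-38, -48, 2, -5, -35, 20, 50, 43, 42, 39, 4, 29]
-48 < parent -38 at index 0, swap → [-48, -38, 2, -5, -35, 20, 50, 43, 42, 39, 4, 29]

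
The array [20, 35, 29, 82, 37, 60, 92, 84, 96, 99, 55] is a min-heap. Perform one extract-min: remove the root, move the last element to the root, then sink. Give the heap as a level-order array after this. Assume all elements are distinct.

remove root 20; move last element 55 to root → [55, 35, 29, 82, 37, 60, 92, 84, 96, 99]
55 vs smaller child 29 at index 2, swap → [29, 35, 55, 82, 37, 60, 92, 84, 96, 99]

[29, 35, 55, 82, 37, 60, 92, 84, 96, 99]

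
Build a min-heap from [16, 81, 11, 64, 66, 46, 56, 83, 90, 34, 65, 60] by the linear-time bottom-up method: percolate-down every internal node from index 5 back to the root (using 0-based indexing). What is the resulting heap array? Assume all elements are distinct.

[11, 34, 16, 64, 65, 46, 56, 83, 90, 66, 81, 60]

sift down from index 5: already satisfies heap property
sift down from index 4:
  66 vs smaller child 34 at index 9, swap → [16, 81, 11, 64, 34, 46, 56, 83, 90, 66, 65, 60]
sift down from index 3: already satisfies heap property
sift down from index 2: already satisfies heap property
sift down from index 1:
  81 vs smaller child 34 at index 4, swap → [16, 34, 11, 64, 81, 46, 56, 83, 90, 66, 65, 60]
  81 vs smaller child 65 at index 10, swap → [16, 34, 11, 64, 65, 46, 56, 83, 90, 66, 81, 60]
sift down from index 0:
  16 vs smaller child 11 at index 2, swap → [11, 34, 16, 64, 65, 46, 56, 83, 90, 66, 81, 60]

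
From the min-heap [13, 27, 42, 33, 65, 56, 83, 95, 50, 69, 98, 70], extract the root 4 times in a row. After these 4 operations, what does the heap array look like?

extract-min #1 returns 13:
  remove root 13; move last element 70 to root → [70, 27, 42, 33, 65, 56, 83, 95, 50, 69, 98]
  70 vs smaller child 27 at index 1, swap → [27, 70, 42, 33, 65, 56, 83, 95, 50, 69, 98]
  70 vs smaller child 33 at index 3, swap → [27, 33, 42, 70, 65, 56, 83, 95, 50, 69, 98]
  70 vs smaller child 50 at index 8, swap → [27, 33, 42, 50, 65, 56, 83, 95, 70, 69, 98]
extract-min #2 returns 27:
  remove root 27; move last element 98 to root → [98, 33, 42, 50, 65, 56, 83, 95, 70, 69]
  98 vs smaller child 33 at index 1, swap → [33, 98, 42, 50, 65, 56, 83, 95, 70, 69]
  98 vs smaller child 50 at index 3, swap → [33, 50, 42, 98, 65, 56, 83, 95, 70, 69]
  98 vs smaller child 70 at index 8, swap → [33, 50, 42, 70, 65, 56, 83, 95, 98, 69]
extract-min #3 returns 33:
  remove root 33; move last element 69 to root → [69, 50, 42, 70, 65, 56, 83, 95, 98]
  69 vs smaller child 42 at index 2, swap → [42, 50, 69, 70, 65, 56, 83, 95, 98]
  69 vs smaller child 56 at index 5, swap → [42, 50, 56, 70, 65, 69, 83, 95, 98]
extract-min #4 returns 42:
  remove root 42; move last element 98 to root → [98, 50, 56, 70, 65, 69, 83, 95]
  98 vs smaller child 50 at index 1, swap → [50, 98, 56, 70, 65, 69, 83, 95]
  98 vs smaller child 65 at index 4, swap → [50, 65, 56, 70, 98, 69, 83, 95]

[50, 65, 56, 70, 98, 69, 83, 95]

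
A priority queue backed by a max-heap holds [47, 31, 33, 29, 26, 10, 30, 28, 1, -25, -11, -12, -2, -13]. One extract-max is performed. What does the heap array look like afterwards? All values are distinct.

remove root 47; move last element -13 to root → [-13, 31, 33, 29, 26, 10, 30, 28, 1, -25, -11, -12, -2]
-13 vs larger child 33 at index 2, swap → [33, 31, -13, 29, 26, 10, 30, 28, 1, -25, -11, -12, -2]
-13 vs larger child 30 at index 6, swap → [33, 31, 30, 29, 26, 10, -13, 28, 1, -25, -11, -12, -2]

[33, 31, 30, 29, 26, 10, -13, 28, 1, -25, -11, -12, -2]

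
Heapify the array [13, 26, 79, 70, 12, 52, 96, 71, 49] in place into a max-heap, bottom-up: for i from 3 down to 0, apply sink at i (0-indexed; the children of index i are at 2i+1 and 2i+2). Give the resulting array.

[96, 71, 79, 70, 12, 52, 13, 26, 49]

sift down from index 3:
  70 vs larger child 71 at index 7, swap → [13, 26, 79, 71, 12, 52, 96, 70, 49]
sift down from index 2:
  79 vs larger child 96 at index 6, swap → [13, 26, 96, 71, 12, 52, 79, 70, 49]
sift down from index 1:
  26 vs larger child 71 at index 3, swap → [13, 71, 96, 26, 12, 52, 79, 70, 49]
  26 vs larger child 70 at index 7, swap → [13, 71, 96, 70, 12, 52, 79, 26, 49]
sift down from index 0:
  13 vs larger child 96 at index 2, swap → [96, 71, 13, 70, 12, 52, 79, 26, 49]
  13 vs larger child 79 at index 6, swap → [96, 71, 79, 70, 12, 52, 13, 26, 49]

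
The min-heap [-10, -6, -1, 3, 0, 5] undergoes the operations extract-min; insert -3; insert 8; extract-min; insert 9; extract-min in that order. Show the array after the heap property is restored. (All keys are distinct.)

[-1, 0, 8, 3, 5, 9]

extract-min → returns -10:
  remove root -10; move last element 5 to root → [5, -6, -1, 3, 0]
  5 vs smaller child -6 at index 1, swap → [-6, 5, -1, 3, 0]
  5 vs smaller child 0 at index 4, swap → [-6, 0, -1, 3, 5]
insert -3:
  append -3 at index 5 → [-6, 0, -1, 3, 5, -3]
  -3 < parent -1 at index 2, swap → [-6, 0, -3, 3, 5, -1]
insert 8:
  append 8 at index 6 → [-6, 0, -3, 3, 5, -1, 8] (no swap needed)
extract-min → returns -6:
  remove root -6; move last element 8 to root → [8, 0, -3, 3, 5, -1]
  8 vs smaller child -3 at index 2, swap → [-3, 0, 8, 3, 5, -1]
  8 vs only child -1 at index 5, swap → [-3, 0, -1, 3, 5, 8]
insert 9:
  append 9 at index 6 → [-3, 0, -1, 3, 5, 8, 9] (no swap needed)
extract-min → returns -3:
  remove root -3; move last element 9 to root → [9, 0, -1, 3, 5, 8]
  9 vs smaller child -1 at index 2, swap → [-1, 0, 9, 3, 5, 8]
  9 vs only child 8 at index 5, swap → [-1, 0, 8, 3, 5, 9]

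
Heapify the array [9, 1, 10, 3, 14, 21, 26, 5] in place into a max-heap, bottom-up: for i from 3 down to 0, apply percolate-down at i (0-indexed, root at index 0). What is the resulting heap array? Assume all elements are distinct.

sift down from index 3:
  3 vs only child 5 at index 7, swap → [9, 1, 10, 5, 14, 21, 26, 3]
sift down from index 2:
  10 vs larger child 26 at index 6, swap → [9, 1, 26, 5, 14, 21, 10, 3]
sift down from index 1:
  1 vs larger child 14 at index 4, swap → [9, 14, 26, 5, 1, 21, 10, 3]
sift down from index 0:
  9 vs larger child 26 at index 2, swap → [26, 14, 9, 5, 1, 21, 10, 3]
  9 vs larger child 21 at index 5, swap → [26, 14, 21, 5, 1, 9, 10, 3]

[26, 14, 21, 5, 1, 9, 10, 3]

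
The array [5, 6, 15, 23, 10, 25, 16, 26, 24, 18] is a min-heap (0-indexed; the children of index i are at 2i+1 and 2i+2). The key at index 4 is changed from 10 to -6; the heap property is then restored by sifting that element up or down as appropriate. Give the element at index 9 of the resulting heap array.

set index 4 from 10 to -6 → [5, 6, 15, 23, -6, 25, 16, 26, 24, 18]
-6 < parent 6 at index 1, swap → [5, -6, 15, 23, 6, 25, 16, 26, 24, 18]
-6 < parent 5 at index 0, swap → [-6, 5, 15, 23, 6, 25, 16, 26, 24, 18]
resulting array: [-6, 5, 15, 23, 6, 25, 16, 26, 24, 18]

18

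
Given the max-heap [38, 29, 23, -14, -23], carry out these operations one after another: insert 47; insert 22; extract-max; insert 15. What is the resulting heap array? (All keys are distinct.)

insert 47:
  append 47 at index 5 → [38, 29, 23, -14, -23, 47]
  47 > parent 23 at index 2, swap → [38, 29, 47, -14, -23, 23]
  47 > parent 38 at index 0, swap → [47, 29, 38, -14, -23, 23]
insert 22:
  append 22 at index 6 → [47, 29, 38, -14, -23, 23, 22] (no swap needed)
extract-max → returns 47:
  remove root 47; move last element 22 to root → [22, 29, 38, -14, -23, 23]
  22 vs larger child 38 at index 2, swap → [38, 29, 22, -14, -23, 23]
  22 vs only child 23 at index 5, swap → [38, 29, 23, -14, -23, 22]
insert 15:
  append 15 at index 6 → [38, 29, 23, -14, -23, 22, 15] (no swap needed)

[38, 29, 23, -14, -23, 22, 15]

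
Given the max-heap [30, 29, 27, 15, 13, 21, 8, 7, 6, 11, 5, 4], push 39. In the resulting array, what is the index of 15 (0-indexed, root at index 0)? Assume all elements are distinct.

3

append 39 at index 12 → [30, 29, 27, 15, 13, 21, 8, 7, 6, 11, 5, 4, 39]
39 > parent 21 at index 5, swap → [30, 29, 27, 15, 13, 39, 8, 7, 6, 11, 5, 4, 21]
39 > parent 27 at index 2, swap → [30, 29, 39, 15, 13, 27, 8, 7, 6, 11, 5, 4, 21]
39 > parent 30 at index 0, swap → [39, 29, 30, 15, 13, 27, 8, 7, 6, 11, 5, 4, 21]
resulting array: [39, 29, 30, 15, 13, 27, 8, 7, 6, 11, 5, 4, 21]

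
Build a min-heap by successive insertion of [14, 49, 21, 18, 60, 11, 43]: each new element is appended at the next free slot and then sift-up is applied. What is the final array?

[11, 18, 14, 49, 60, 21, 43]

Insert 14:
  append 14 at index 0 → [14] (no swap needed)
Insert 49:
  append 49 at index 1 → [14, 49] (no swap needed)
Insert 21:
  append 21 at index 2 → [14, 49, 21] (no swap needed)
Insert 18:
  append 18 at index 3 → [14, 49, 21, 18]
  18 < parent 49 at index 1, swap → [14, 18, 21, 49]
Insert 60:
  append 60 at index 4 → [14, 18, 21, 49, 60] (no swap needed)
Insert 11:
  append 11 at index 5 → [14, 18, 21, 49, 60, 11]
  11 < parent 21 at index 2, swap → [14, 18, 11, 49, 60, 21]
  11 < parent 14 at index 0, swap → [11, 18, 14, 49, 60, 21]
Insert 43:
  append 43 at index 6 → [11, 18, 14, 49, 60, 21, 43] (no swap needed)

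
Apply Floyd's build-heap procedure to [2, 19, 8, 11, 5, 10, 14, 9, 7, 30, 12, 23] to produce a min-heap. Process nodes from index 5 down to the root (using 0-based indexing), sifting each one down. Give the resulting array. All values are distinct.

sift down from index 5: already satisfies heap property
sift down from index 4: already satisfies heap property
sift down from index 3:
  11 vs smaller child 7 at index 8, swap → [2, 19, 8, 7, 5, 10, 14, 9, 11, 30, 12, 23]
sift down from index 2: already satisfies heap property
sift down from index 1:
  19 vs smaller child 5 at index 4, swap → [2, 5, 8, 7, 19, 10, 14, 9, 11, 30, 12, 23]
  19 vs smaller child 12 at index 10, swap → [2, 5, 8, 7, 12, 10, 14, 9, 11, 30, 19, 23]
sift down from index 0: already satisfies heap property

[2, 5, 8, 7, 12, 10, 14, 9, 11, 30, 19, 23]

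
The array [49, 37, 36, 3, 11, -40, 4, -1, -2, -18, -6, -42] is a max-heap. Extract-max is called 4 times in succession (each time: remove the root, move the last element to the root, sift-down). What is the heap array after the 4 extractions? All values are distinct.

[4, 3, -2, -1, -6, -40, -42, -18]

extract-max #1 returns 49:
  remove root 49; move last element -42 to root → [-42, 37, 36, 3, 11, -40, 4, -1, -2, -18, -6]
  -42 vs larger child 37 at index 1, swap → [37, -42, 36, 3, 11, -40, 4, -1, -2, -18, -6]
  -42 vs larger child 11 at index 4, swap → [37, 11, 36, 3, -42, -40, 4, -1, -2, -18, -6]
  -42 vs larger child -6 at index 10, swap → [37, 11, 36, 3, -6, -40, 4, -1, -2, -18, -42]
extract-max #2 returns 37:
  remove root 37; move last element -42 to root → [-42, 11, 36, 3, -6, -40, 4, -1, -2, -18]
  -42 vs larger child 36 at index 2, swap → [36, 11, -42, 3, -6, -40, 4, -1, -2, -18]
  -42 vs larger child 4 at index 6, swap → [36, 11, 4, 3, -6, -40, -42, -1, -2, -18]
extract-max #3 returns 36:
  remove root 36; move last element -18 to root → [-18, 11, 4, 3, -6, -40, -42, -1, -2]
  -18 vs larger child 11 at index 1, swap → [11, -18, 4, 3, -6, -40, -42, -1, -2]
  -18 vs larger child 3 at index 3, swap → [11, 3, 4, -18, -6, -40, -42, -1, -2]
  -18 vs larger child -1 at index 7, swap → [11, 3, 4, -1, -6, -40, -42, -18, -2]
extract-max #4 returns 11:
  remove root 11; move last element -2 to root → [-2, 3, 4, -1, -6, -40, -42, -18]
  -2 vs larger child 4 at index 2, swap → [4, 3, -2, -1, -6, -40, -42, -18]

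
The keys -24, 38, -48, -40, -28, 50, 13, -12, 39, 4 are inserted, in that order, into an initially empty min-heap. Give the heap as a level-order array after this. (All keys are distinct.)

Insert -24:
  append -24 at index 0 → [-24] (no swap needed)
Insert 38:
  append 38 at index 1 → [-24, 38] (no swap needed)
Insert -48:
  append -48 at index 2 → [-24, 38, -48]
  -48 < parent -24 at index 0, swap → [-48, 38, -24]
Insert -40:
  append -40 at index 3 → [-48, 38, -24, -40]
  -40 < parent 38 at index 1, swap → [-48, -40, -24, 38]
Insert -28:
  append -28 at index 4 → [-48, -40, -24, 38, -28] (no swap needed)
Insert 50:
  append 50 at index 5 → [-48, -40, -24, 38, -28, 50] (no swap needed)
Insert 13:
  append 13 at index 6 → [-48, -40, -24, 38, -28, 50, 13] (no swap needed)
Insert -12:
  append -12 at index 7 → [-48, -40, -24, 38, -28, 50, 13, -12]
  -12 < parent 38 at index 3, swap → [-48, -40, -24, -12, -28, 50, 13, 38]
Insert 39:
  append 39 at index 8 → [-48, -40, -24, -12, -28, 50, 13, 38, 39] (no swap needed)
Insert 4:
  append 4 at index 9 → [-48, -40, -24, -12, -28, 50, 13, 38, 39, 4] (no swap needed)

[-48, -40, -24, -12, -28, 50, 13, 38, 39, 4]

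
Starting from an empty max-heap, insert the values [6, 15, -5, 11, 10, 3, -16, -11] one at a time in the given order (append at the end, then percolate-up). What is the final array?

Insert 6:
  append 6 at index 0 → [6] (no swap needed)
Insert 15:
  append 15 at index 1 → [6, 15]
  15 > parent 6 at index 0, swap → [15, 6]
Insert -5:
  append -5 at index 2 → [15, 6, -5] (no swap needed)
Insert 11:
  append 11 at index 3 → [15, 6, -5, 11]
  11 > parent 6 at index 1, swap → [15, 11, -5, 6]
Insert 10:
  append 10 at index 4 → [15, 11, -5, 6, 10] (no swap needed)
Insert 3:
  append 3 at index 5 → [15, 11, -5, 6, 10, 3]
  3 > parent -5 at index 2, swap → [15, 11, 3, 6, 10, -5]
Insert -16:
  append -16 at index 6 → [15, 11, 3, 6, 10, -5, -16] (no swap needed)
Insert -11:
  append -11 at index 7 → [15, 11, 3, 6, 10, -5, -16, -11] (no swap needed)

[15, 11, 3, 6, 10, -5, -16, -11]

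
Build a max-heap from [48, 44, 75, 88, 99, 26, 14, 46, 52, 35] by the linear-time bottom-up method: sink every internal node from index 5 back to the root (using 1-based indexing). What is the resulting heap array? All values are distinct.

[99, 88, 75, 52, 44, 26, 14, 46, 48, 35]

sift down from index 5: already satisfies heap property
sift down from index 4: already satisfies heap property
sift down from index 3: already satisfies heap property
sift down from index 2:
  44 vs larger child 99 at index 5, swap → [48, 99, 75, 88, 44, 26, 14, 46, 52, 35]
sift down from index 1:
  48 vs larger child 99 at index 2, swap → [99, 48, 75, 88, 44, 26, 14, 46, 52, 35]
  48 vs larger child 88 at index 4, swap → [99, 88, 75, 48, 44, 26, 14, 46, 52, 35]
  48 vs larger child 52 at index 9, swap → [99, 88, 75, 52, 44, 26, 14, 46, 48, 35]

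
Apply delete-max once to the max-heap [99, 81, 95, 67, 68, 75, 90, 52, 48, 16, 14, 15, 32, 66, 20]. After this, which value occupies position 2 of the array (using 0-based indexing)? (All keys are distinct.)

90

remove root 99; move last element 20 to root → [20, 81, 95, 67, 68, 75, 90, 52, 48, 16, 14, 15, 32, 66]
20 vs larger child 95 at index 2, swap → [95, 81, 20, 67, 68, 75, 90, 52, 48, 16, 14, 15, 32, 66]
20 vs larger child 90 at index 6, swap → [95, 81, 90, 67, 68, 75, 20, 52, 48, 16, 14, 15, 32, 66]
20 vs only child 66 at index 13, swap → [95, 81, 90, 67, 68, 75, 66, 52, 48, 16, 14, 15, 32, 20]
resulting array: [95, 81, 90, 67, 68, 75, 66, 52, 48, 16, 14, 15, 32, 20]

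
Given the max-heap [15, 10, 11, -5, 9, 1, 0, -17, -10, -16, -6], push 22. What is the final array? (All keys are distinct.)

append 22 at index 11 → [15, 10, 11, -5, 9, 1, 0, -17, -10, -16, -6, 22]
22 > parent 1 at index 5, swap → [15, 10, 11, -5, 9, 22, 0, -17, -10, -16, -6, 1]
22 > parent 11 at index 2, swap → [15, 10, 22, -5, 9, 11, 0, -17, -10, -16, -6, 1]
22 > parent 15 at index 0, swap → [22, 10, 15, -5, 9, 11, 0, -17, -10, -16, -6, 1]

[22, 10, 15, -5, 9, 11, 0, -17, -10, -16, -6, 1]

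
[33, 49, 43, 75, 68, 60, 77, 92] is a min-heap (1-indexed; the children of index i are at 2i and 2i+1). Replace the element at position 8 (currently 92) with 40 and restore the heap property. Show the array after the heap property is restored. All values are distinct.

[33, 40, 43, 49, 68, 60, 77, 75]

set index 8 from 92 to 40 → [33, 49, 43, 75, 68, 60, 77, 40]
40 < parent 75 at index 4, swap → [33, 49, 43, 40, 68, 60, 77, 75]
40 < parent 49 at index 2, swap → [33, 40, 43, 49, 68, 60, 77, 75]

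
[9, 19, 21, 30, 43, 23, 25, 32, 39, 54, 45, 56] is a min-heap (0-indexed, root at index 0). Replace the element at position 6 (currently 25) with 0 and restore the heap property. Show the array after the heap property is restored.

[0, 19, 9, 30, 43, 23, 21, 32, 39, 54, 45, 56]

set index 6 from 25 to 0 → [9, 19, 21, 30, 43, 23, 0, 32, 39, 54, 45, 56]
0 < parent 21 at index 2, swap → [9, 19, 0, 30, 43, 23, 21, 32, 39, 54, 45, 56]
0 < parent 9 at index 0, swap → [0, 19, 9, 30, 43, 23, 21, 32, 39, 54, 45, 56]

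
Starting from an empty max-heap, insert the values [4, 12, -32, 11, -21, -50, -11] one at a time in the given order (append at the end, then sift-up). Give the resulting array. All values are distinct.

[12, 11, -11, 4, -21, -50, -32]

Insert 4:
  append 4 at index 0 → [4] (no swap needed)
Insert 12:
  append 12 at index 1 → [4, 12]
  12 > parent 4 at index 0, swap → [12, 4]
Insert -32:
  append -32 at index 2 → [12, 4, -32] (no swap needed)
Insert 11:
  append 11 at index 3 → [12, 4, -32, 11]
  11 > parent 4 at index 1, swap → [12, 11, -32, 4]
Insert -21:
  append -21 at index 4 → [12, 11, -32, 4, -21] (no swap needed)
Insert -50:
  append -50 at index 5 → [12, 11, -32, 4, -21, -50] (no swap needed)
Insert -11:
  append -11 at index 6 → [12, 11, -32, 4, -21, -50, -11]
  -11 > parent -32 at index 2, swap → [12, 11, -11, 4, -21, -50, -32]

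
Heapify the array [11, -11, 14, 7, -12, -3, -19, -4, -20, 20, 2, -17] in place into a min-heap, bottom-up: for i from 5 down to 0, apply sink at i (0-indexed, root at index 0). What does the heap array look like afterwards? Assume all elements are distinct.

sift down from index 5:
  -3 vs only child -17 at index 11, swap → [11, -11, 14, 7, -12, -17, -19, -4, -20, 20, 2, -3]
sift down from index 4: already satisfies heap property
sift down from index 3:
  7 vs smaller child -20 at index 8, swap → [11, -11, 14, -20, -12, -17, -19, -4, 7, 20, 2, -3]
sift down from index 2:
  14 vs smaller child -19 at index 6, swap → [11, -11, -19, -20, -12, -17, 14, -4, 7, 20, 2, -3]
sift down from index 1:
  -11 vs smaller child -20 at index 3, swap → [11, -20, -19, -11, -12, -17, 14, -4, 7, 20, 2, -3]
sift down from index 0:
  11 vs smaller child -20 at index 1, swap → [-20, 11, -19, -11, -12, -17, 14, -4, 7, 20, 2, -3]
  11 vs smaller child -12 at index 4, swap → [-20, -12, -19, -11, 11, -17, 14, -4, 7, 20, 2, -3]
  11 vs smaller child 2 at index 10, swap → [-20, -12, -19, -11, 2, -17, 14, -4, 7, 20, 11, -3]

[-20, -12, -19, -11, 2, -17, 14, -4, 7, 20, 11, -3]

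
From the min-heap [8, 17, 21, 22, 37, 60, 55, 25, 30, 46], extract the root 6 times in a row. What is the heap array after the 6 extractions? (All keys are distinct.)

[37, 46, 60, 55]

extract-min #1 returns 8:
  remove root 8; move last element 46 to root → [46, 17, 21, 22, 37, 60, 55, 25, 30]
  46 vs smaller child 17 at index 1, swap → [17, 46, 21, 22, 37, 60, 55, 25, 30]
  46 vs smaller child 22 at index 3, swap → [17, 22, 21, 46, 37, 60, 55, 25, 30]
  46 vs smaller child 25 at index 7, swap → [17, 22, 21, 25, 37, 60, 55, 46, 30]
extract-min #2 returns 17:
  remove root 17; move last element 30 to root → [30, 22, 21, 25, 37, 60, 55, 46]
  30 vs smaller child 21 at index 2, swap → [21, 22, 30, 25, 37, 60, 55, 46]
extract-min #3 returns 21:
  remove root 21; move last element 46 to root → [46, 22, 30, 25, 37, 60, 55]
  46 vs smaller child 22 at index 1, swap → [22, 46, 30, 25, 37, 60, 55]
  46 vs smaller child 25 at index 3, swap → [22, 25, 30, 46, 37, 60, 55]
extract-min #4 returns 22:
  remove root 22; move last element 55 to root → [55, 25, 30, 46, 37, 60]
  55 vs smaller child 25 at index 1, swap → [25, 55, 30, 46, 37, 60]
  55 vs smaller child 37 at index 4, swap → [25, 37, 30, 46, 55, 60]
extract-min #5 returns 25:
  remove root 25; move last element 60 to root → [60, 37, 30, 46, 55]
  60 vs smaller child 30 at index 2, swap → [30, 37, 60, 46, 55]
extract-min #6 returns 30:
  remove root 30; move last element 55 to root → [55, 37, 60, 46]
  55 vs smaller child 37 at index 1, swap → [37, 55, 60, 46]
  55 vs only child 46 at index 3, swap → [37, 46, 60, 55]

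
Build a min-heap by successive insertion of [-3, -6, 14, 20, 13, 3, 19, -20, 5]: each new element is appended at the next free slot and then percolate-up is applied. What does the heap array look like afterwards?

Insert -3:
  append -3 at index 0 → [-3] (no swap needed)
Insert -6:
  append -6 at index 1 → [-3, -6]
  -6 < parent -3 at index 0, swap → [-6, -3]
Insert 14:
  append 14 at index 2 → [-6, -3, 14] (no swap needed)
Insert 20:
  append 20 at index 3 → [-6, -3, 14, 20] (no swap needed)
Insert 13:
  append 13 at index 4 → [-6, -3, 14, 20, 13] (no swap needed)
Insert 3:
  append 3 at index 5 → [-6, -3, 14, 20, 13, 3]
  3 < parent 14 at index 2, swap → [-6, -3, 3, 20, 13, 14]
Insert 19:
  append 19 at index 6 → [-6, -3, 3, 20, 13, 14, 19] (no swap needed)
Insert -20:
  append -20 at index 7 → [-6, -3, 3, 20, 13, 14, 19, -20]
  -20 < parent 20 at index 3, swap → [-6, -3, 3, -20, 13, 14, 19, 20]
  -20 < parent -3 at index 1, swap → [-6, -20, 3, -3, 13, 14, 19, 20]
  -20 < parent -6 at index 0, swap → [-20, -6, 3, -3, 13, 14, 19, 20]
Insert 5:
  append 5 at index 8 → [-20, -6, 3, -3, 13, 14, 19, 20, 5] (no swap needed)

[-20, -6, 3, -3, 13, 14, 19, 20, 5]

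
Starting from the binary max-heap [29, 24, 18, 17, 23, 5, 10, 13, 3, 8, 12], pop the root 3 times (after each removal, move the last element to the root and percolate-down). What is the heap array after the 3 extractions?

[18, 17, 10, 13, 12, 5, 3, 8]

extract-max #1 returns 29:
  remove root 29; move last element 12 to root → [12, 24, 18, 17, 23, 5, 10, 13, 3, 8]
  12 vs larger child 24 at index 1, swap → [24, 12, 18, 17, 23, 5, 10, 13, 3, 8]
  12 vs larger child 23 at index 4, swap → [24, 23, 18, 17, 12, 5, 10, 13, 3, 8]
extract-max #2 returns 24:
  remove root 24; move last element 8 to root → [8, 23, 18, 17, 12, 5, 10, 13, 3]
  8 vs larger child 23 at index 1, swap → [23, 8, 18, 17, 12, 5, 10, 13, 3]
  8 vs larger child 17 at index 3, swap → [23, 17, 18, 8, 12, 5, 10, 13, 3]
  8 vs larger child 13 at index 7, swap → [23, 17, 18, 13, 12, 5, 10, 8, 3]
extract-max #3 returns 23:
  remove root 23; move last element 3 to root → [3, 17, 18, 13, 12, 5, 10, 8]
  3 vs larger child 18 at index 2, swap → [18, 17, 3, 13, 12, 5, 10, 8]
  3 vs larger child 10 at index 6, swap → [18, 17, 10, 13, 12, 5, 3, 8]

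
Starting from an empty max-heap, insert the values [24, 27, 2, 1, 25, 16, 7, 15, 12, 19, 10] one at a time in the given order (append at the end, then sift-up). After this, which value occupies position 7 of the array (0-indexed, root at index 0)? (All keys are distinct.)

1

Insert 24:
  append 24 at index 0 → [24] (no swap needed)
Insert 27:
  append 27 at index 1 → [24, 27]
  27 > parent 24 at index 0, swap → [27, 24]
Insert 2:
  append 2 at index 2 → [27, 24, 2] (no swap needed)
Insert 1:
  append 1 at index 3 → [27, 24, 2, 1] (no swap needed)
Insert 25:
  append 25 at index 4 → [27, 24, 2, 1, 25]
  25 > parent 24 at index 1, swap → [27, 25, 2, 1, 24]
Insert 16:
  append 16 at index 5 → [27, 25, 2, 1, 24, 16]
  16 > parent 2 at index 2, swap → [27, 25, 16, 1, 24, 2]
Insert 7:
  append 7 at index 6 → [27, 25, 16, 1, 24, 2, 7] (no swap needed)
Insert 15:
  append 15 at index 7 → [27, 25, 16, 1, 24, 2, 7, 15]
  15 > parent 1 at index 3, swap → [27, 25, 16, 15, 24, 2, 7, 1]
Insert 12:
  append 12 at index 8 → [27, 25, 16, 15, 24, 2, 7, 1, 12] (no swap needed)
Insert 19:
  append 19 at index 9 → [27, 25, 16, 15, 24, 2, 7, 1, 12, 19] (no swap needed)
Insert 10:
  append 10 at index 10 → [27, 25, 16, 15, 24, 2, 7, 1, 12, 19, 10] (no swap needed)
resulting array: [27, 25, 16, 15, 24, 2, 7, 1, 12, 19, 10]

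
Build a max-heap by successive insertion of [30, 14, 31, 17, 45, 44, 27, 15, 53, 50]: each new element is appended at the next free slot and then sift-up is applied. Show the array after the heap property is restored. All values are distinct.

Insert 30:
  append 30 at index 0 → [30] (no swap needed)
Insert 14:
  append 14 at index 1 → [30, 14] (no swap needed)
Insert 31:
  append 31 at index 2 → [30, 14, 31]
  31 > parent 30 at index 0, swap → [31, 14, 30]
Insert 17:
  append 17 at index 3 → [31, 14, 30, 17]
  17 > parent 14 at index 1, swap → [31, 17, 30, 14]
Insert 45:
  append 45 at index 4 → [31, 17, 30, 14, 45]
  45 > parent 17 at index 1, swap → [31, 45, 30, 14, 17]
  45 > parent 31 at index 0, swap → [45, 31, 30, 14, 17]
Insert 44:
  append 44 at index 5 → [45, 31, 30, 14, 17, 44]
  44 > parent 30 at index 2, swap → [45, 31, 44, 14, 17, 30]
Insert 27:
  append 27 at index 6 → [45, 31, 44, 14, 17, 30, 27] (no swap needed)
Insert 15:
  append 15 at index 7 → [45, 31, 44, 14, 17, 30, 27, 15]
  15 > parent 14 at index 3, swap → [45, 31, 44, 15, 17, 30, 27, 14]
Insert 53:
  append 53 at index 8 → [45, 31, 44, 15, 17, 30, 27, 14, 53]
  53 > parent 15 at index 3, swap → [45, 31, 44, 53, 17, 30, 27, 14, 15]
  53 > parent 31 at index 1, swap → [45, 53, 44, 31, 17, 30, 27, 14, 15]
  53 > parent 45 at index 0, swap → [53, 45, 44, 31, 17, 30, 27, 14, 15]
Insert 50:
  append 50 at index 9 → [53, 45, 44, 31, 17, 30, 27, 14, 15, 50]
  50 > parent 17 at index 4, swap → [53, 45, 44, 31, 50, 30, 27, 14, 15, 17]
  50 > parent 45 at index 1, swap → [53, 50, 44, 31, 45, 30, 27, 14, 15, 17]

[53, 50, 44, 31, 45, 30, 27, 14, 15, 17]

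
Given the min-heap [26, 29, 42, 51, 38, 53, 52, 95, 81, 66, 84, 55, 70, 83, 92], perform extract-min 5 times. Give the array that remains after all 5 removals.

extract-min #1 returns 26:
  remove root 26; move last element 92 to root → [92, 29, 42, 51, 38, 53, 52, 95, 81, 66, 84, 55, 70, 83]
  92 vs smaller child 29 at index 1, swap → [29, 92, 42, 51, 38, 53, 52, 95, 81, 66, 84, 55, 70, 83]
  92 vs smaller child 38 at index 4, swap → [29, 38, 42, 51, 92, 53, 52, 95, 81, 66, 84, 55, 70, 83]
  92 vs smaller child 66 at index 9, swap → [29, 38, 42, 51, 66, 53, 52, 95, 81, 92, 84, 55, 70, 83]
extract-min #2 returns 29:
  remove root 29; move last element 83 to root → [83, 38, 42, 51, 66, 53, 52, 95, 81, 92, 84, 55, 70]
  83 vs smaller child 38 at index 1, swap → [38, 83, 42, 51, 66, 53, 52, 95, 81, 92, 84, 55, 70]
  83 vs smaller child 51 at index 3, swap → [38, 51, 42, 83, 66, 53, 52, 95, 81, 92, 84, 55, 70]
  83 vs smaller child 81 at index 8, swap → [38, 51, 42, 81, 66, 53, 52, 95, 83, 92, 84, 55, 70]
extract-min #3 returns 38:
  remove root 38; move last element 70 to root → [70, 51, 42, 81, 66, 53, 52, 95, 83, 92, 84, 55]
  70 vs smaller child 42 at index 2, swap → [42, 51, 70, 81, 66, 53, 52, 95, 83, 92, 84, 55]
  70 vs smaller child 52 at index 6, swap → [42, 51, 52, 81, 66, 53, 70, 95, 83, 92, 84, 55]
extract-min #4 returns 42:
  remove root 42; move last element 55 to root → [55, 51, 52, 81, 66, 53, 70, 95, 83, 92, 84]
  55 vs smaller child 51 at index 1, swap → [51, 55, 52, 81, 66, 53, 70, 95, 83, 92, 84]
extract-min #5 returns 51:
  remove root 51; move last element 84 to root → [84, 55, 52, 81, 66, 53, 70, 95, 83, 92]
  84 vs smaller child 52 at index 2, swap → [52, 55, 84, 81, 66, 53, 70, 95, 83, 92]
  84 vs smaller child 53 at index 5, swap → [52, 55, 53, 81, 66, 84, 70, 95, 83, 92]

[52, 55, 53, 81, 66, 84, 70, 95, 83, 92]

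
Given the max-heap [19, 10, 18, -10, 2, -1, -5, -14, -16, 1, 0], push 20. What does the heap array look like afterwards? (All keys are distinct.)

append 20 at index 11 → [19, 10, 18, -10, 2, -1, -5, -14, -16, 1, 0, 20]
20 > parent -1 at index 5, swap → [19, 10, 18, -10, 2, 20, -5, -14, -16, 1, 0, -1]
20 > parent 18 at index 2, swap → [19, 10, 20, -10, 2, 18, -5, -14, -16, 1, 0, -1]
20 > parent 19 at index 0, swap → [20, 10, 19, -10, 2, 18, -5, -14, -16, 1, 0, -1]

[20, 10, 19, -10, 2, 18, -5, -14, -16, 1, 0, -1]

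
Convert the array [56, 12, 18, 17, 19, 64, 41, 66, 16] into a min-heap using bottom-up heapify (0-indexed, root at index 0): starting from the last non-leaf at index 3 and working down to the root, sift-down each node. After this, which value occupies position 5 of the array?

64

sift down from index 3:
  17 vs smaller child 16 at index 8, swap → [56, 12, 18, 16, 19, 64, 41, 66, 17]
sift down from index 2: already satisfies heap property
sift down from index 1: already satisfies heap property
sift down from index 0:
  56 vs smaller child 12 at index 1, swap → [12, 56, 18, 16, 19, 64, 41, 66, 17]
  56 vs smaller child 16 at index 3, swap → [12, 16, 18, 56, 19, 64, 41, 66, 17]
  56 vs smaller child 17 at index 8, swap → [12, 16, 18, 17, 19, 64, 41, 66, 56]
resulting array: [12, 16, 18, 17, 19, 64, 41, 66, 56]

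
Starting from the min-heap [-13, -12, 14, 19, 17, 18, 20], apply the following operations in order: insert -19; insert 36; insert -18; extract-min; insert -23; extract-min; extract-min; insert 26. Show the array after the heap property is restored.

[-13, -12, 14, 19, 17, 18, 20, 36, 26]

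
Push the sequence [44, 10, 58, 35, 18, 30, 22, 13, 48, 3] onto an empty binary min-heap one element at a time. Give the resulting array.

[3, 10, 22, 18, 13, 58, 30, 44, 48, 35]

Insert 44:
  append 44 at index 0 → [44] (no swap needed)
Insert 10:
  append 10 at index 1 → [44, 10]
  10 < parent 44 at index 0, swap → [10, 44]
Insert 58:
  append 58 at index 2 → [10, 44, 58] (no swap needed)
Insert 35:
  append 35 at index 3 → [10, 44, 58, 35]
  35 < parent 44 at index 1, swap → [10, 35, 58, 44]
Insert 18:
  append 18 at index 4 → [10, 35, 58, 44, 18]
  18 < parent 35 at index 1, swap → [10, 18, 58, 44, 35]
Insert 30:
  append 30 at index 5 → [10, 18, 58, 44, 35, 30]
  30 < parent 58 at index 2, swap → [10, 18, 30, 44, 35, 58]
Insert 22:
  append 22 at index 6 → [10, 18, 30, 44, 35, 58, 22]
  22 < parent 30 at index 2, swap → [10, 18, 22, 44, 35, 58, 30]
Insert 13:
  append 13 at index 7 → [10, 18, 22, 44, 35, 58, 30, 13]
  13 < parent 44 at index 3, swap → [10, 18, 22, 13, 35, 58, 30, 44]
  13 < parent 18 at index 1, swap → [10, 13, 22, 18, 35, 58, 30, 44]
Insert 48:
  append 48 at index 8 → [10, 13, 22, 18, 35, 58, 30, 44, 48] (no swap needed)
Insert 3:
  append 3 at index 9 → [10, 13, 22, 18, 35, 58, 30, 44, 48, 3]
  3 < parent 35 at index 4, swap → [10, 13, 22, 18, 3, 58, 30, 44, 48, 35]
  3 < parent 13 at index 1, swap → [10, 3, 22, 18, 13, 58, 30, 44, 48, 35]
  3 < parent 10 at index 0, swap → [3, 10, 22, 18, 13, 58, 30, 44, 48, 35]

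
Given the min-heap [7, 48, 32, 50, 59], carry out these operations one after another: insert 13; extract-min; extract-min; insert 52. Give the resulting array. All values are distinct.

[32, 48, 59, 50, 52]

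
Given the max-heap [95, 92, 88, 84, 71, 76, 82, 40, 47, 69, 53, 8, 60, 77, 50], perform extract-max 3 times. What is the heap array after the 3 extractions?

[84, 71, 82, 50, 69, 76, 77, 40, 47, 60, 53, 8]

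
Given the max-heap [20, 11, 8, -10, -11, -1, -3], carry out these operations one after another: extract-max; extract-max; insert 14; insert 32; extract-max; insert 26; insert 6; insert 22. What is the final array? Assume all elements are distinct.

extract-max → returns 20:
  remove root 20; move last element -3 to root → [-3, 11, 8, -10, -11, -1]
  -3 vs larger child 11 at index 1, swap → [11, -3, 8, -10, -11, -1]
extract-max → returns 11:
  remove root 11; move last element -1 to root → [-1, -3, 8, -10, -11]
  -1 vs larger child 8 at index 2, swap → [8, -3, -1, -10, -11]
insert 14:
  append 14 at index 5 → [8, -3, -1, -10, -11, 14]
  14 > parent -1 at index 2, swap → [8, -3, 14, -10, -11, -1]
  14 > parent 8 at index 0, swap → [14, -3, 8, -10, -11, -1]
insert 32:
  append 32 at index 6 → [14, -3, 8, -10, -11, -1, 32]
  32 > parent 8 at index 2, swap → [14, -3, 32, -10, -11, -1, 8]
  32 > parent 14 at index 0, swap → [32, -3, 14, -10, -11, -1, 8]
extract-max → returns 32:
  remove root 32; move last element 8 to root → [8, -3, 14, -10, -11, -1]
  8 vs larger child 14 at index 2, swap → [14, -3, 8, -10, -11, -1]
insert 26:
  append 26 at index 6 → [14, -3, 8, -10, -11, -1, 26]
  26 > parent 8 at index 2, swap → [14, -3, 26, -10, -11, -1, 8]
  26 > parent 14 at index 0, swap → [26, -3, 14, -10, -11, -1, 8]
insert 6:
  append 6 at index 7 → [26, -3, 14, -10, -11, -1, 8, 6]
  6 > parent -10 at index 3, swap → [26, -3, 14, 6, -11, -1, 8, -10]
  6 > parent -3 at index 1, swap → [26, 6, 14, -3, -11, -1, 8, -10]
insert 22:
  append 22 at index 8 → [26, 6, 14, -3, -11, -1, 8, -10, 22]
  22 > parent -3 at index 3, swap → [26, 6, 14, 22, -11, -1, 8, -10, -3]
  22 > parent 6 at index 1, swap → [26, 22, 14, 6, -11, -1, 8, -10, -3]

[26, 22, 14, 6, -11, -1, 8, -10, -3]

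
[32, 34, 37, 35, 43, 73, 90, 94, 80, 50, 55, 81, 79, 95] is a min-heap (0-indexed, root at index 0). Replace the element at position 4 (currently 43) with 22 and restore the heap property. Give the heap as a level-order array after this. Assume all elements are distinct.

set index 4 from 43 to 22 → [32, 34, 37, 35, 22, 73, 90, 94, 80, 50, 55, 81, 79, 95]
22 < parent 34 at index 1, swap → [32, 22, 37, 35, 34, 73, 90, 94, 80, 50, 55, 81, 79, 95]
22 < parent 32 at index 0, swap → [22, 32, 37, 35, 34, 73, 90, 94, 80, 50, 55, 81, 79, 95]

[22, 32, 37, 35, 34, 73, 90, 94, 80, 50, 55, 81, 79, 95]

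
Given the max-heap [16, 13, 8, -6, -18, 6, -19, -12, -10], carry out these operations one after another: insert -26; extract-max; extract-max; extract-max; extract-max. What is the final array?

[-6, -10, -12, -19, -18, -26]

insert -26:
  append -26 at index 9 → [16, 13, 8, -6, -18, 6, -19, -12, -10, -26] (no swap needed)
extract-max → returns 16:
  remove root 16; move last element -26 to root → [-26, 13, 8, -6, -18, 6, -19, -12, -10]
  -26 vs larger child 13 at index 1, swap → [13, -26, 8, -6, -18, 6, -19, -12, -10]
  -26 vs larger child -6 at index 3, swap → [13, -6, 8, -26, -18, 6, -19, -12, -10]
  -26 vs larger child -10 at index 8, swap → [13, -6, 8, -10, -18, 6, -19, -12, -26]
extract-max → returns 13:
  remove root 13; move last element -26 to root → [-26, -6, 8, -10, -18, 6, -19, -12]
  -26 vs larger child 8 at index 2, swap → [8, -6, -26, -10, -18, 6, -19, -12]
  -26 vs larger child 6 at index 5, swap → [8, -6, 6, -10, -18, -26, -19, -12]
extract-max → returns 8:
  remove root 8; move last element -12 to root → [-12, -6, 6, -10, -18, -26, -19]
  -12 vs larger child 6 at index 2, swap → [6, -6, -12, -10, -18, -26, -19]
extract-max → returns 6:
  remove root 6; move last element -19 to root → [-19, -6, -12, -10, -18, -26]
  -19 vs larger child -6 at index 1, swap → [-6, -19, -12, -10, -18, -26]
  -19 vs larger child -10 at index 3, swap → [-6, -10, -12, -19, -18, -26]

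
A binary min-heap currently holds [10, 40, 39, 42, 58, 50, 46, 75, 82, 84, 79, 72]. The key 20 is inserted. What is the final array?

[10, 40, 20, 42, 58, 39, 46, 75, 82, 84, 79, 72, 50]

append 20 at index 12 → [10, 40, 39, 42, 58, 50, 46, 75, 82, 84, 79, 72, 20]
20 < parent 50 at index 5, swap → [10, 40, 39, 42, 58, 20, 46, 75, 82, 84, 79, 72, 50]
20 < parent 39 at index 2, swap → [10, 40, 20, 42, 58, 39, 46, 75, 82, 84, 79, 72, 50]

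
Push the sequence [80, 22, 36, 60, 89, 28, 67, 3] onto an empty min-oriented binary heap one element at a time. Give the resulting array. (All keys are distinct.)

[3, 22, 28, 60, 89, 36, 67, 80]

Insert 80:
  append 80 at index 0 → [80] (no swap needed)
Insert 22:
  append 22 at index 1 → [80, 22]
  22 < parent 80 at index 0, swap → [22, 80]
Insert 36:
  append 36 at index 2 → [22, 80, 36] (no swap needed)
Insert 60:
  append 60 at index 3 → [22, 80, 36, 60]
  60 < parent 80 at index 1, swap → [22, 60, 36, 80]
Insert 89:
  append 89 at index 4 → [22, 60, 36, 80, 89] (no swap needed)
Insert 28:
  append 28 at index 5 → [22, 60, 36, 80, 89, 28]
  28 < parent 36 at index 2, swap → [22, 60, 28, 80, 89, 36]
Insert 67:
  append 67 at index 6 → [22, 60, 28, 80, 89, 36, 67] (no swap needed)
Insert 3:
  append 3 at index 7 → [22, 60, 28, 80, 89, 36, 67, 3]
  3 < parent 80 at index 3, swap → [22, 60, 28, 3, 89, 36, 67, 80]
  3 < parent 60 at index 1, swap → [22, 3, 28, 60, 89, 36, 67, 80]
  3 < parent 22 at index 0, swap → [3, 22, 28, 60, 89, 36, 67, 80]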